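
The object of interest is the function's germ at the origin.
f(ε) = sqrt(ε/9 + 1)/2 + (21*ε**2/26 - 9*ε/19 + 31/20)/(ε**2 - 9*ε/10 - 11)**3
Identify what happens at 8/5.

The point is a regular point.

Denominator factors: ε**2 - 9*ε/10 - 11 = -247/25 at ε = 8/5 — none vanishes.
Branch term sqrt(1 - ε/(-9)): argument at 8/5 is 53/45, nonzero, so 8/5 is not its branch point (a point on a principal cut is still regular for the continued germ).
So the germ continues analytically to 8/5.


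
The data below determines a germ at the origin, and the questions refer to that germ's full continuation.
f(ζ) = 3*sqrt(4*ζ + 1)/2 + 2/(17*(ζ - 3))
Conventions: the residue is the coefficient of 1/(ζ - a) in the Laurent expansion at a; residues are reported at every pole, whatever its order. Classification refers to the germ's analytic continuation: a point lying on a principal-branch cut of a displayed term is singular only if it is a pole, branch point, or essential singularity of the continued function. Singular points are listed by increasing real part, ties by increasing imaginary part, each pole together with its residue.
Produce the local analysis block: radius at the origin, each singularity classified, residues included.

Denominator factor (ζ - 3): pole of order 1 at 3, modulus 3.
Branch term (3/2)*sqrt(1 - ζ/(-1/4)): its argument vanishes at ζ = -1/4, a square-root branch point, modulus 1/4.
The radius of convergence is the smallest modulus among the singular points: 1/4.
The branch term is analytic at 3 and contributes nothing to the residue; only the rational part matters.
At the order-1 pole 3 set g(ζ) = (ζ - (3))*(rational part) = 2/17.
Simple pole: residue = g(a) at a = 3, which is 2/17.
List the singular points by increasing real part (a conjugate pair: the negative imaginary part first).

Radius of convergence at 0: 1/4.
At -1/4: an algebraic (square-root) branch point.
At 3: a pole of order 1; residue 2/17.


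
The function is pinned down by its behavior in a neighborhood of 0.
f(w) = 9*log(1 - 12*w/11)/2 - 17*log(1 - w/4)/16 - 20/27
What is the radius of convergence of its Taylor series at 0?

The radius of convergence is 11/12.

Branch term (9/2)*log(1 - w/(11/12)): its argument vanishes at w = 11/12, a logarithmic branch point, modulus 11/12.
Branch term (-17/16)*log(1 - w/(4)): its argument vanishes at w = 4, a logarithmic branch point, modulus 4.
The radius of convergence is the smallest modulus among the singular points: 11/12.


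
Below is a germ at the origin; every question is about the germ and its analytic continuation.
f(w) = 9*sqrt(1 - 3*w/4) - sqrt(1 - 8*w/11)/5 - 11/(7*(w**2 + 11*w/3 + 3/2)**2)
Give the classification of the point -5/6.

The point is a regular point.

Denominator factors: w**2 + 11*w/3 + 3/2 = -31/36 at w = -5/6 — none vanishes.
Branch term sqrt(1 - w/(11/8)): argument at -5/6 is 53/33, nonzero, so -5/6 is not its branch point (a point on a principal cut is still regular for the continued germ).
Branch term sqrt(1 - w/(4/3)): argument at -5/6 is 13/8, nonzero, so -5/6 is not its branch point (a point on a principal cut is still regular for the continued germ).
So the germ continues analytically to -5/6.


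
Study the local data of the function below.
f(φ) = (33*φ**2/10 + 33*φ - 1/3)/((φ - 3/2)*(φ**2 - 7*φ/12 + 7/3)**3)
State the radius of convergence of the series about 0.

The radius of convergence is 3/2.

Denominator factor (φ - 3/2): pole of order 1 at 3/2, modulus 3/2.
Denominator factor (φ**2 - 7*φ/12 + 7/3)^3: discriminant -1295/144, complex-conjugate roots (7/24) + ((1/24)*sqrt(1295))*i and (7/24) - ((1/24)*sqrt(1295))*i; poles of order 3, moduli (1/3)*sqrt(21) and (1/3)*sqrt(21).
The radius of convergence is the smallest modulus among the singular points: 3/2.


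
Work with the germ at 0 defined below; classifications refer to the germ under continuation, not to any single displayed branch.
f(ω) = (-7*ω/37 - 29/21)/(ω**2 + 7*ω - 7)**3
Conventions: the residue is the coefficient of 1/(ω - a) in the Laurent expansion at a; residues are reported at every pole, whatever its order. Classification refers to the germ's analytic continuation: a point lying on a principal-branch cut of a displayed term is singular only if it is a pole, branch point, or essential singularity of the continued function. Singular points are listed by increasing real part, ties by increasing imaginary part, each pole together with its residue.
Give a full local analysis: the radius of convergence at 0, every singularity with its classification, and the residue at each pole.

Denominator factor (ω**2 + 7*ω - 7)^3: discriminant 77, real irrational roots -7/2 + (1/2)*sqrt(77) and -7/2 - (1/2)*sqrt(77); poles of order 3, moduli -7/2 + (1/2)*sqrt(77) and 7/2 + (1/2)*sqrt(77).
The radius of convergence is the smallest modulus among the singular points: -7/2 + (1/2)*sqrt(77).
The factor ω**2 + 7*ω - 7 splits as (ω - a)(ω - a') with a = -7/2 - (1/2)*sqrt(77), a' = -7/2 + (1/2)*sqrt(77). At the order-3 pole a set g(ω) = (ω - a)^3*f(ω) = [-7*ω/37 - 29/21] / (ω - a')^3.
Order-3 pole: residue = g''(a)/2; g''(-7/2 - (1/2)*sqrt(77)) = (2234/118242047)*sqrt(77), so the residue is (1117/118242047)*sqrt(77).
The factor ω**2 + 7*ω - 7 splits as (ω - a)(ω - a') with a = -7/2 + (1/2)*sqrt(77), a' = -7/2 - (1/2)*sqrt(77). At the order-3 pole a set g(ω) = (ω - a)^3*f(ω) = [-7*ω/37 - 29/21] / (ω - a')^3.
Order-3 pole: residue = g''(a)/2; g''(-7/2 + (1/2)*sqrt(77)) = -(2234/118242047)*sqrt(77), so the residue is -(1117/118242047)*sqrt(77).
List the singular points by increasing real part (a conjugate pair: the negative imaginary part first).

Radius of convergence at 0: -7/2 + (1/2)*sqrt(77).
At -7/2 - (1/2)*sqrt(77): a pole of order 3; residue (1117/118242047)*sqrt(77).
At -7/2 + (1/2)*sqrt(77): a pole of order 3; residue -(1117/118242047)*sqrt(77).


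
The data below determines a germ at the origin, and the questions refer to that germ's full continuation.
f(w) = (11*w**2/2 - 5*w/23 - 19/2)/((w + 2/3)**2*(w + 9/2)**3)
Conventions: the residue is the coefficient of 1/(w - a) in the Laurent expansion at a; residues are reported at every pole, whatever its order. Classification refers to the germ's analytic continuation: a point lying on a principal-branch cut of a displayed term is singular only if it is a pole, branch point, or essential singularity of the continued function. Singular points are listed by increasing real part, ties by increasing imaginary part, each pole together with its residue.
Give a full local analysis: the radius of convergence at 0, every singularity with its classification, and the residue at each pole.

Denominator factor (w + 2/3)^2: pole of order 2 at -2/3, modulus 2/3.
Denominator factor (w + 9/2)^3: pole of order 3 at -9/2, modulus 9/2.
The radius of convergence is the smallest modulus among the singular points: 2/3.
At the order-3 pole -9/2 set g(w) = (w - (-9/2))^3*f(w) = (11*w**2/2 - 5*w/23 - 19/2)/(w + 2/3)**2.
Order-3 pole: residue = g''(a)/2; g''(-9/2) = 489600/6436343, so the residue is 244800/6436343.
At the order-2 pole -2/3 set g(w) = (w - (-2/3))^2*f(w) = (11*w**2/2 - 5*w/23 - 19/2)/(w + 9/2)**3.
Order-2 pole: residue = g'(a); g'(-2/3) = -244800/6436343, so the residue is -244800/6436343.
List the singular points by increasing real part (a conjugate pair: the negative imaginary part first).

Radius of convergence at 0: 2/3.
At -9/2: a pole of order 3; residue 244800/6436343.
At -2/3: a pole of order 2; residue -244800/6436343.


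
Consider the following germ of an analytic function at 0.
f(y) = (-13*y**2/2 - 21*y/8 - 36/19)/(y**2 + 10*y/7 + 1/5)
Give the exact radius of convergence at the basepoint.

Denominator factor (y**2 + 10*y/7 + 1/5): discriminant 304/245, real irrational roots -5/7 + (2/35)*sqrt(95) and -5/7 - (2/35)*sqrt(95); poles of order 1, moduli 5/7 - (2/35)*sqrt(95) and 5/7 + (2/35)*sqrt(95).
The radius of convergence is the smallest modulus among the singular points: 5/7 - (2/35)*sqrt(95).

The radius of convergence is 5/7 - (2/35)*sqrt(95).


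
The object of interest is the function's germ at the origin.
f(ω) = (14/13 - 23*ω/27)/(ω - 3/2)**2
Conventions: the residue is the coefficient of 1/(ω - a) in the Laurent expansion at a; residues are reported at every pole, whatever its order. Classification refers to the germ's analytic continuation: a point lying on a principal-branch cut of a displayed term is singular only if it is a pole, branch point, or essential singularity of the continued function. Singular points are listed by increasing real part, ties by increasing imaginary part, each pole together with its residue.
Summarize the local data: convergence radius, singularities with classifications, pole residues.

Radius of convergence at 0: 3/2.
At 3/2: a pole of order 2; residue -23/27.

Denominator factor (ω - 3/2)^2: pole of order 2 at 3/2, modulus 3/2.
The radius of convergence is the smallest modulus among the singular points: 3/2.
At the order-2 pole 3/2 set g(ω) = (ω - (3/2))^2*f(ω) = 14/13 - 23*ω/27.
Order-2 pole: residue = g'(a); g'(3/2) = -23/27, so the residue is -23/27.


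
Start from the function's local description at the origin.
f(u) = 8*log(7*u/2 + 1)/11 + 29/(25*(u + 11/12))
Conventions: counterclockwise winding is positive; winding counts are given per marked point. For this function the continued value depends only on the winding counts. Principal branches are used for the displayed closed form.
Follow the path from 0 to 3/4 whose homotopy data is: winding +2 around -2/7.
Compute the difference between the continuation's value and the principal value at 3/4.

Continued minus principal equals (32/11)*pi*i.

The rational part is single-valued and drops out of the difference; each branch term changes only by its own monodromy.
(8/11)*log(1 - u/(-2/7)): each positive loop around -2/7 adds 2*pi*i to the log, so winding +2 contributes (8/11)*(2)*2*pi*i = (32/11)*pi*i.
Summing the contributions at u = 3/4 gives (32/11)*pi*i.


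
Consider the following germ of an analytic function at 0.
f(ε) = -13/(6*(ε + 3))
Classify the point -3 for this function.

The denominator factor ε + 3 vanishes at -3 and appears to the power 1; the numerator there equals -13/6, nonzero, and no other factor vanishes.
Hence a pole whose order is the multiplicity, 1.

The point is a pole of order 1.


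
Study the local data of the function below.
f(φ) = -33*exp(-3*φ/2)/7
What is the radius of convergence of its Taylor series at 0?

The radius of convergence is infinite.

The factor exp(-3*φ/2) is entire and contributes no finite singular point.
The polynomial part has no poles.
No finite singular points: the Taylor series at 0 converges everywhere.


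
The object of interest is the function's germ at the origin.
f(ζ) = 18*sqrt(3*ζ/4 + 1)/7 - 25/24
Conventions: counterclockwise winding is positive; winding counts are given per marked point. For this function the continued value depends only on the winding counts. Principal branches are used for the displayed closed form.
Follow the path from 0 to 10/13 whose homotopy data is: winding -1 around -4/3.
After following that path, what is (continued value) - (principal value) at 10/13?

Continued minus principal equals -(18/91)*sqrt(1066).

The rational part is single-valued and drops out of the difference; each branch term changes only by its own monodromy.
(18/7)*sqrt(1 - ζ/(-4/3)): winding -1 is odd, the square root flips sign, contributing -2*(18/7)*sqrt(1 - (10/13)/(-4/3)) = -2*(18/7)*sqrt(41/26) = -(18/91)*sqrt(1066).
Summing the contributions at ζ = 10/13 gives -(18/91)*sqrt(1066).


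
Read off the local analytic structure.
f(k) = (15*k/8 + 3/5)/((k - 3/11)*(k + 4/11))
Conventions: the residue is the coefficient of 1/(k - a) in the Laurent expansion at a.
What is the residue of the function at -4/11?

At the order-1 pole -4/11 set g(k) = (k - (-4/11))*f(k) = (15*k/8 + 3/5)/(k - 3/11).
Simple pole: residue = g(a) at a = -4/11, which is 9/70.

The residue is 9/70.


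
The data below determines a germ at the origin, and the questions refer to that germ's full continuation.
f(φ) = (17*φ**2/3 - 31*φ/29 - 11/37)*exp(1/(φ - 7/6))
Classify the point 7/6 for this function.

The exponent 1/(φ - (7/6)) has a pole at 7/6, so exp(1/(φ - (7/6))) takes every nonzero value near it: an essential singularity (not a pole of any order).

The point is an essential singularity.


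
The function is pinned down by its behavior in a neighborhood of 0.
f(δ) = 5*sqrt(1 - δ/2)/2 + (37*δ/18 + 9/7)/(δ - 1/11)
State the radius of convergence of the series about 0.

The radius of convergence is 1/11.

Denominator factor (δ - 1/11): pole of order 1 at 1/11, modulus 1/11.
Branch term (5/2)*sqrt(1 - δ/(2)): its argument vanishes at δ = 2, a square-root branch point, modulus 2.
The radius of convergence is the smallest modulus among the singular points: 1/11.


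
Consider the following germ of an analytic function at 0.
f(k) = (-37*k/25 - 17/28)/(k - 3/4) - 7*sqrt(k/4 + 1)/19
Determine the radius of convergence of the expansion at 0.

The radius of convergence is 3/4.

Denominator factor (k - 3/4): pole of order 1 at 3/4, modulus 3/4.
Branch term (-7/19)*sqrt(1 - k/(-4)): its argument vanishes at k = -4, a square-root branch point, modulus 4.
The radius of convergence is the smallest modulus among the singular points: 3/4.


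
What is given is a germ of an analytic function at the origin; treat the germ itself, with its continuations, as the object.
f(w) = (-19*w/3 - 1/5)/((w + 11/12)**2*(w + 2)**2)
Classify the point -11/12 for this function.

The denominator factor w + 11/12 vanishes at -11/12 and appears to the power 2; the numerator there equals 1009/180, nonzero, and no other factor vanishes.
Hence a pole whose order is the multiplicity, 2.

The point is a pole of order 2.


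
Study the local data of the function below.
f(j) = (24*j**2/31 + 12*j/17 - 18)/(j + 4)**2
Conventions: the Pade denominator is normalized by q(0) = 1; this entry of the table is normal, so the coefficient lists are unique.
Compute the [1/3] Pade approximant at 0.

Taylor coefficients needed (expand at 0): a_0 = -9/8, a_1 = 165/272, a_2 = -12453/67456, a_3 = 3669/67456, a_4 = -16899/1079296.
Write the denominator as Q(j) = 1 + q1*j + q2*j^2 + q3*j^3. Requiring Q*f - P = O(j^5) with deg P <= 1 kills the coefficients of j^2..j^4 in Q*f:
  j^2: a_2 + q1*a_1 + q2*a_0 = 0, i.e. -12453/67456 + (165/272)*q1 + (-9/8)*q2 = 0.
  j^3: a_3 + q1*a_2 + q2*a_1 + q3*a_0 = 0, i.e. 3669/67456 + (-12453/67456)*q1 + (165/272)*q2 + (-9/8)*q3 = 0.
  j^4: a_4 + q1*a_3 + q2*a_2 + q3*a_1 = 0, i.e. -16899/1079296 + (3669/67456)*q1 + (-12453/67456)*q2 + (165/272)*q3 = 0.
Solving this linear system: q1 = 17605997/57434258, q2 = 549081/459474064, q3 = -9334377/7121847992.
The numerator is Q*f truncated at degree 1: P0 = a_0 = -9/8; P1 = a_1 + q1*a_0 = 255576093/976382386.

The Pade approximant has numerator coefficients [-9/8, 255576093/976382386]; denominator coefficients [1, 17605997/57434258, 549081/459474064, -9334377/7121847992].


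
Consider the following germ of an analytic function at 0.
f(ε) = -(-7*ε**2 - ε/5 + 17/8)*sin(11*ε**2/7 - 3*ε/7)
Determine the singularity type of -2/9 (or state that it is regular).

The point is a regular point.

There is no denominator, hence no pole anywhere.
The factor -sin(11*ε**2/7 - 3*ε/7) is entire.
So the germ continues analytically to -2/9.


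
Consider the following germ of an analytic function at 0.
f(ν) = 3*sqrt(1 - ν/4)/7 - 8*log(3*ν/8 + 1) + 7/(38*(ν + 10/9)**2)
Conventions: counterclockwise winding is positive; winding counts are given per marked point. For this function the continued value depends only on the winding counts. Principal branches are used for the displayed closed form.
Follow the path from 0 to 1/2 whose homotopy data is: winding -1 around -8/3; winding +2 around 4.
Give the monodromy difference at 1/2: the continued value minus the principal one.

The rational part is single-valued and drops out of the difference; each branch term changes only by its own monodromy.
(3/7)*sqrt(1 - ν/(4)): winding +2 is even, the square root returns to the same sheet, contribution 0.
(-8)*log(1 - ν/(-8/3)): each positive loop around -8/3 adds 2*pi*i to the log, so winding -1 contributes (-8)*(-1)*2*pi*i = (16)*pi*i.
Summing the contributions at ν = 1/2 gives (16)*pi*i.

Continued minus principal equals (16)*pi*i.


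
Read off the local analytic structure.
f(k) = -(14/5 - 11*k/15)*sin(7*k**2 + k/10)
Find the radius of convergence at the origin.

The radius of convergence is infinite.

The factor -sin(7*k**2 + k/10) is entire and contributes no finite singular point.
The polynomial part has no poles.
No finite singular points: the Taylor series at 0 converges everywhere.


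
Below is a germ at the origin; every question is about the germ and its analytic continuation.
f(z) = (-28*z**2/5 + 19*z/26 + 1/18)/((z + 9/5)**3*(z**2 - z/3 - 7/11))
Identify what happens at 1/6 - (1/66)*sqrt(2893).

The denominator factor z**2 - z/3 - 7/11 vanishes at 1/6 - (1/66)*sqrt(2893) and appears to the power 1; the numerator there equals -95171/25740 + (443/25740)*sqrt(2893), nonzero, and no other factor vanishes.
Hence a pole whose order is the multiplicity, 1.

The point is a pole of order 1.


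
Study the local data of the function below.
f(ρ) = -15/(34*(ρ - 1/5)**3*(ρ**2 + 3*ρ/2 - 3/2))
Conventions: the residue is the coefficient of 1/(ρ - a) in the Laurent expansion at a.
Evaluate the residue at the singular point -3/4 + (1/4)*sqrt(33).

The residue is -4471875/6633808 - (8419375/72971888)*sqrt(33).

The factor ρ**2 + 3*ρ/2 - 3/2 splits as (ρ - a)(ρ - a') with a = -3/4 + (1/4)*sqrt(33), a' = -3/4 - (1/4)*sqrt(33). At the order-1 pole a set g(ρ) = (ρ - a)*f(ρ) = [-15/(34*(ρ - 1/5)**3)] / (ρ - a').
Simple pole: residue = g(a) at a = -3/4 + (1/4)*sqrt(33), which is -4471875/6633808 - (8419375/72971888)*sqrt(33).


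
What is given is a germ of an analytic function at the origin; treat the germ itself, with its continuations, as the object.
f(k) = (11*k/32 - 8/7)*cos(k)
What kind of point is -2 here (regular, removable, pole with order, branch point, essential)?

The point is a regular point.

There is no denominator, hence no pole anywhere.
The factor cos(k) is entire.
So the germ continues analytically to -2.


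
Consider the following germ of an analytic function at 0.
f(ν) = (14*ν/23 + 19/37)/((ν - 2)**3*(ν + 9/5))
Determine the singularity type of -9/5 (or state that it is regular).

The point is a pole of order 1.

The denominator factor ν + 9/5 vanishes at -9/5 and appears to the power 1; the numerator there equals -2477/4255, nonzero, and no other factor vanishes.
Hence a pole whose order is the multiplicity, 1.


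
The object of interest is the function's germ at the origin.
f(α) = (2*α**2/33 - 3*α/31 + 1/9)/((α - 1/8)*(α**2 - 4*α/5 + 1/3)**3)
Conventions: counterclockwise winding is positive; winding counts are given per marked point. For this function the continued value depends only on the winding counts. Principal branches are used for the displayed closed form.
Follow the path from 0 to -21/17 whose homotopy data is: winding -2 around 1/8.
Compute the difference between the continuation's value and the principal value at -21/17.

The function is rational, hence single-valued: continuing it around any pole returns the same value, so the difference is 0.

Continued minus principal equals 0.


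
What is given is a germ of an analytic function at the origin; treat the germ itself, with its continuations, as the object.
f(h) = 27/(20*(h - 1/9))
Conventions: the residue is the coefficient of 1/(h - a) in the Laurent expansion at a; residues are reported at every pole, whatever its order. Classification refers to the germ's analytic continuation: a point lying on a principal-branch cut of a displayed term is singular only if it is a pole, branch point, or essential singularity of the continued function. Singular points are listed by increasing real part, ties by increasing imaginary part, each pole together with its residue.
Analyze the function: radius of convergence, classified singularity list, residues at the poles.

Radius of convergence at 0: 1/9.
At 1/9: a pole of order 1; residue 27/20.

Denominator factor (h - 1/9): pole of order 1 at 1/9, modulus 1/9.
The radius of convergence is the smallest modulus among the singular points: 1/9.
At the order-1 pole 1/9 set g(h) = (h - (1/9))*f(h) = 27/20.
Simple pole: residue = g(a) at a = 1/9, which is 27/20.


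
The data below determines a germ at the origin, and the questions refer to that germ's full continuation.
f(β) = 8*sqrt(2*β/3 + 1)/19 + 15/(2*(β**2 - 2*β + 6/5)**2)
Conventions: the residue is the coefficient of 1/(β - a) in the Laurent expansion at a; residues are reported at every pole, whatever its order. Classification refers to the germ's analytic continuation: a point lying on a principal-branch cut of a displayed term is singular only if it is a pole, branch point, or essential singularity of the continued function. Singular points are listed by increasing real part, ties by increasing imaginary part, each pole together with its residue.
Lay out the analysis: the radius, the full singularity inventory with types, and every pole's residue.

Denominator factor (β**2 - 2*β + 6/5)^2: discriminant -4/5, complex-conjugate roots (1) + ((1/5)*sqrt(5))*i and (1) - ((1/5)*sqrt(5))*i; poles of order 2, moduli (1/5)*sqrt(30) and (1/5)*sqrt(30).
Branch term (8/19)*sqrt(1 - β/(-3/2)): its argument vanishes at β = -3/2, a square-root branch point, modulus 3/2.
The radius of convergence is the smallest modulus among the singular points: (1/5)*sqrt(30).
The branch term is analytic at (1) - ((1/5)*sqrt(5))*i and contributes nothing to the residue; only the rational part matters.
The factor β**2 - 2*β + 6/5 splits as (β - a)(β - a') with a = (1) - ((1/5)*sqrt(5))*i, a' = (1) + ((1/5)*sqrt(5))*i. At the order-2 pole a set g(β) = (β - a)^2*(rational part) = [15/2] / (β - a')^2.
Order-2 pole: residue = g'(a); g'((1) - ((1/5)*sqrt(5))*i) = ((75/8)*sqrt(5))*i, so the residue is ((75/8)*sqrt(5))*i.
The branch term is analytic at (1) + ((1/5)*sqrt(5))*i and contributes nothing to the residue; only the rational part matters.
The factor β**2 - 2*β + 6/5 splits as (β - a)(β - a') with a = (1) + ((1/5)*sqrt(5))*i, a' = (1) - ((1/5)*sqrt(5))*i. At the order-2 pole a set g(β) = (β - a)^2*(rational part) = [15/2] / (β - a')^2.
Order-2 pole: residue = g'(a); g'((1) + ((1/5)*sqrt(5))*i) = -((75/8)*sqrt(5))*i, so the residue is -((75/8)*sqrt(5))*i.
List the singular points by increasing real part (a conjugate pair: the negative imaginary part first).

Radius of convergence at 0: (1/5)*sqrt(30).
At -3/2: an algebraic (square-root) branch point.
At (1) - ((1/5)*sqrt(5))*i: a pole of order 2; residue ((75/8)*sqrt(5))*i.
At (1) + ((1/5)*sqrt(5))*i: a pole of order 2; residue -((75/8)*sqrt(5))*i.


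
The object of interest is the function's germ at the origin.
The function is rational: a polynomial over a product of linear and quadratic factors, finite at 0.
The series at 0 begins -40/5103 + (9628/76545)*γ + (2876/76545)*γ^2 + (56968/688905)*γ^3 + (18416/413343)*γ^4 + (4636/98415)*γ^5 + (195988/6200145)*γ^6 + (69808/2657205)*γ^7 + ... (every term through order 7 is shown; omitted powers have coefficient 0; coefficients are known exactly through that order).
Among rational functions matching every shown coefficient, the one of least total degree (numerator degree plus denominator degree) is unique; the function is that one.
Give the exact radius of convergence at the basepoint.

The radius of convergence is 3/2.

No rational of total degree below 6 reproduces all 8 coefficients; solving the [1/5] Pade equations on them gives f(γ) = (39*γ/5 - 10/21)/((γ - 3/2)**2*(γ + 3)**3), whose expansion matches every shown term.
Denominator factor (γ - 3/2)^2: pole of order 2 at 3/2, modulus 3/2.
Denominator factor (γ + 3)^3: pole of order 3 at -3, modulus 3.
The radius of convergence is the smallest modulus among the singular points: 3/2.


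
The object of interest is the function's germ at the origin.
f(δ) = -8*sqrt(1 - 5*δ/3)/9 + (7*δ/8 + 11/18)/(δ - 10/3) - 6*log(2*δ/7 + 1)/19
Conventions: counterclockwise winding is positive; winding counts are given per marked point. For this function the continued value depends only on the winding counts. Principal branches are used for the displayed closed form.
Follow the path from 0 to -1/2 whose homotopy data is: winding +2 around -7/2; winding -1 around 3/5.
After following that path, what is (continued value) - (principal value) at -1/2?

The rational part is single-valued and drops out of the difference; each branch term changes only by its own monodromy.
(-8/9)*sqrt(1 - δ/(3/5)): winding -1 is odd, the square root flips sign, contributing -2*(-8/9)*sqrt(1 - (-1/2)/(3/5)) = -2*(-8/9)*sqrt(11/6) = (8/27)*sqrt(66).
(-6/19)*log(1 - δ/(-7/2)): each positive loop around -7/2 adds 2*pi*i to the log, so winding +2 contributes (-6/19)*(2)*2*pi*i = -(24/19)*pi*i.
Summing the contributions at δ = -1/2 gives ((8/27)*sqrt(66)) - ((24/19)*pi)*i.

Continued minus principal equals ((8/27)*sqrt(66)) - ((24/19)*pi)*i.


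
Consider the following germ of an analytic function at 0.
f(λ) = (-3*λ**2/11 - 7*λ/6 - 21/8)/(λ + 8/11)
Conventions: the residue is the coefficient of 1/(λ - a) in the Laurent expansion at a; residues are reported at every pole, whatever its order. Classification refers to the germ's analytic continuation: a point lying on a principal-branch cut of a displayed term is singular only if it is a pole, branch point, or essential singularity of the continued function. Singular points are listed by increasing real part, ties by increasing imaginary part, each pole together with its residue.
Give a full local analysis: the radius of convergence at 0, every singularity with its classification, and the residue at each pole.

Denominator factor (λ + 8/11): pole of order 1 at -8/11, modulus 8/11.
The radius of convergence is the smallest modulus among the singular points: 8/11.
At the order-1 pole -8/11 set g(λ) = (λ - (-8/11))*f(λ) = -3*λ**2/11 - 7*λ/6 - 21/8.
Simple pole: residue = g(a) at a = -8/11, which is -61357/31944.

Radius of convergence at 0: 8/11.
At -8/11: a pole of order 1; residue -61357/31944.


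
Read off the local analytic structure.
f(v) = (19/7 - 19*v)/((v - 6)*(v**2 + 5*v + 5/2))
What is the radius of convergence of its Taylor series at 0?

Denominator factor (v**2 + 5*v + 5/2): discriminant 15, real irrational roots -5/2 + (1/2)*sqrt(15) and -5/2 - (1/2)*sqrt(15); poles of order 1, moduli 5/2 - (1/2)*sqrt(15) and 5/2 + (1/2)*sqrt(15).
Denominator factor (v - 6): pole of order 1 at 6, modulus 6.
The radius of convergence is the smallest modulus among the singular points: 5/2 - (1/2)*sqrt(15).

The radius of convergence is 5/2 - (1/2)*sqrt(15).


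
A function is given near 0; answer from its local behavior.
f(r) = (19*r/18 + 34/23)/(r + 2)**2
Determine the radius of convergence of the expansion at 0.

Denominator factor (r + 2)^2: pole of order 2 at -2, modulus 2.
The radius of convergence is the smallest modulus among the singular points: 2.

The radius of convergence is 2.


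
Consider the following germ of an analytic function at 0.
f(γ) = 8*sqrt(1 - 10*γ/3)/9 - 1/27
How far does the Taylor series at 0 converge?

Branch term (8/9)*sqrt(1 - γ/(3/10)): its argument vanishes at γ = 3/10, a square-root branch point, modulus 3/10.
The radius of convergence is the smallest modulus among the singular points: 3/10.

The radius of convergence is 3/10.


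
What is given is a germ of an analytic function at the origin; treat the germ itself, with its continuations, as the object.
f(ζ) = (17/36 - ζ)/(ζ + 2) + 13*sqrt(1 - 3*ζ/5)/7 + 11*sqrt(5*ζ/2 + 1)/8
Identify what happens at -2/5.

The point is an algebraic (square-root) branch point.

The term (11/8)*sqrt(1 - ζ/(-2/5)) has argument 1 - -2/5/(-2/5) = 0 at -2/5: a square-root (algebraic, two-sheeted) branch point; the remaining terms are analytic or single-valued there.


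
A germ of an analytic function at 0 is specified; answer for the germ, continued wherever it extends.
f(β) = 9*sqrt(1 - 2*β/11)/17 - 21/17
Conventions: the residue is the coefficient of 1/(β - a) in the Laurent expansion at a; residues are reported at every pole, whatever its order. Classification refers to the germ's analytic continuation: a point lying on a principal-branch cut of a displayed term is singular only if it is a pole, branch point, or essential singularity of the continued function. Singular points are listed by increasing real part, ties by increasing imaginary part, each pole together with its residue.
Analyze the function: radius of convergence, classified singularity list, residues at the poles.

Radius of convergence at 0: 11/2.
At 11/2: an algebraic (square-root) branch point.

Branch term (9/17)*sqrt(1 - β/(11/2)): its argument vanishes at β = 11/2, a square-root branch point, modulus 11/2.
The radius of convergence is the smallest modulus among the singular points: 11/2.


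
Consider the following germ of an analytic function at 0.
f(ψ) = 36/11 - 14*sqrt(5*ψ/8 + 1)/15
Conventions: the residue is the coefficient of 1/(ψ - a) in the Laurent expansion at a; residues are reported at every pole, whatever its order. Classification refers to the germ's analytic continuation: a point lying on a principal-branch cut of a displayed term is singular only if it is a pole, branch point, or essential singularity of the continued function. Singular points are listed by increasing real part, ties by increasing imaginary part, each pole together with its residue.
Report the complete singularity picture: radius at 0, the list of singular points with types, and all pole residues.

Branch term (-14/15)*sqrt(1 - ψ/(-8/5)): its argument vanishes at ψ = -8/5, a square-root branch point, modulus 8/5.
The radius of convergence is the smallest modulus among the singular points: 8/5.

Radius of convergence at 0: 8/5.
At -8/5: an algebraic (square-root) branch point.


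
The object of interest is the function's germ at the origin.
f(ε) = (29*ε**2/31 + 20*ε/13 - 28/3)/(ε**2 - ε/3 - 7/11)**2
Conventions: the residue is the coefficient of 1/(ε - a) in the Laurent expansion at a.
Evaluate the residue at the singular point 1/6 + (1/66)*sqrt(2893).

The factor ε**2 - ε/3 - 7/11 splits as (ε - a)(ε - a') with a = 1/6 + (1/66)*sqrt(2893), a' = 1/6 - (1/66)*sqrt(2893). At the order-2 pole a set g(ε) = (ε - a)^2*f(ε) = [29*ε**2/31 + 20*ε/13 - 28/3] / (ε - a')^2.
Order-2 pole: residue = g'(a); g'(1/6 + (1/66)*sqrt(2893)) = (2315358/27875107)*sqrt(2893), so the residue is (2315358/27875107)*sqrt(2893).

The residue is (2315358/27875107)*sqrt(2893).


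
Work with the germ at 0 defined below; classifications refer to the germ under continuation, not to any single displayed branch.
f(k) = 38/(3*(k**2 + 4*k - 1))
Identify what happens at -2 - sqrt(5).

The point is a pole of order 1.

The denominator factor k**2 + 4*k - 1 vanishes at -2 - sqrt(5) and appears to the power 1; the numerator there equals 38/3, nonzero, and no other factor vanishes.
Hence a pole whose order is the multiplicity, 1.


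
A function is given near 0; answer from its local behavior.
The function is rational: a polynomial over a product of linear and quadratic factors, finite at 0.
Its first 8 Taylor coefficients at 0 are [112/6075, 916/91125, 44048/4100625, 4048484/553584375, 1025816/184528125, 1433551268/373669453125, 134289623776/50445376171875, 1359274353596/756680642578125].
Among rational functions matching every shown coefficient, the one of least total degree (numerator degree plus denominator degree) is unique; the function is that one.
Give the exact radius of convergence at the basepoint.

The radius of convergence is 5/3.

No rational of total degree below 6 reproduces all 8 coefficients; solving the [1/5] Pade equations on them gives f(θ) = (θ/18 + 14/3)/((θ - 5/3)**2*(θ + 9/2)**3), whose expansion matches every shown term.
Denominator factor (θ - 5/3)^2: pole of order 2 at 5/3, modulus 5/3.
Denominator factor (θ + 9/2)^3: pole of order 3 at -9/2, modulus 9/2.
The radius of convergence is the smallest modulus among the singular points: 5/3.


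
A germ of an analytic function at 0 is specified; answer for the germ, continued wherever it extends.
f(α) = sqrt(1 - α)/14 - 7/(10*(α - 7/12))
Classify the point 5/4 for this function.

Denominator factors: α - 7/12 = 2/3 at α = 5/4 — none vanishes.
Branch term sqrt(1 - α/(1)): argument at 5/4 is -1/4, nonzero, so 5/4 is not its branch point (a point on a principal cut is still regular for the continued germ).
So the germ continues analytically to 5/4.

The point is a regular point.


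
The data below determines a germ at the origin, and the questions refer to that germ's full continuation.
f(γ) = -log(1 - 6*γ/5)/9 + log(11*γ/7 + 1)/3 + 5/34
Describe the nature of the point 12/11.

There is no denominator, hence no pole anywhere.
Branch term log(1 - γ/(-7/11)): argument at 12/11 is 19/7, nonzero, so 12/11 is not its branch point (a point on a principal cut is still regular for the continued germ).
Branch term log(1 - γ/(5/6)): argument at 12/11 is -17/55, nonzero, so 12/11 is not its branch point (a point on a principal cut is still regular for the continued germ).
So the germ continues analytically to 12/11.

The point is a regular point.


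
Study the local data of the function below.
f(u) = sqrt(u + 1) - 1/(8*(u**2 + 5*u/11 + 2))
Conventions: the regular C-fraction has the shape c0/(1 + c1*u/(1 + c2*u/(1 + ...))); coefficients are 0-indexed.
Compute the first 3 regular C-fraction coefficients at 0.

The regular C-fraction coefficients are [15/16, -181/330, 22013/29865].

Taylor coefficients (expand at 0): a_0 = 15/16, a_1 = 181/352, a_2 = -751/7744.
c0 = a_0 = 15/16. Peel one level at a time: if S = 1 + c*u/S' with S'(0) = 1, then c is the u-coefficient of S and S' = c*u/(S - 1).
S_1 = c0/f = 1 + (-181/330)*u + (22013/54450)*u^2 + ...; c1 = -181/330.
S_2 = c1*u/(S_1 - 1) = 1 + (22013/29865)*u + ...; c2 = 22013/29865.


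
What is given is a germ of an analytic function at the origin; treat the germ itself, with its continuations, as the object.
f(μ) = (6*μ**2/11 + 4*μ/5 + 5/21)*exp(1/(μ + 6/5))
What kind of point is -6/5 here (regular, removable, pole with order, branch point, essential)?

The point is an essential singularity.

The exponent 1/(μ - (-6/5)) has a pole at -6/5, so exp(1/(μ - (-6/5))) takes every nonzero value near it: an essential singularity (not a pole of any order).


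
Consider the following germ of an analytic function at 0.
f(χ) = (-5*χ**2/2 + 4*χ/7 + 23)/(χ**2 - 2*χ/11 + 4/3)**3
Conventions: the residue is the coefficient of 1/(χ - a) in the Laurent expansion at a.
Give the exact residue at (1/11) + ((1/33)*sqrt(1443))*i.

The residue is -((333714975/6231939896)*sqrt(1443))*i.

The factor χ**2 - 2*χ/11 + 4/3 splits as (χ - a)(χ - a') with a = (1/11) + ((1/33)*sqrt(1443))*i, a' = (1/11) - ((1/33)*sqrt(1443))*i. At the order-3 pole a set g(χ) = (χ - a)^3*f(χ) = [-5*χ**2/2 + 4*χ/7 + 23] / (χ - a')^3.
Order-3 pole: residue = g''(a)/2; g''((1/11) + ((1/33)*sqrt(1443))*i) = -((333714975/3115969948)*sqrt(1443))*i, so the residue is -((333714975/6231939896)*sqrt(1443))*i.


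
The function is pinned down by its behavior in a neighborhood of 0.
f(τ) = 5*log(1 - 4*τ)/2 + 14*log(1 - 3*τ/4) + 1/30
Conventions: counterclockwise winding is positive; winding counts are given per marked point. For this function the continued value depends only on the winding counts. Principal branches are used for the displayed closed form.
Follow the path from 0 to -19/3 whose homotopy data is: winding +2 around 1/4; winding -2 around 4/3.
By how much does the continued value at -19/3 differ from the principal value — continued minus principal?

The rational part is single-valued and drops out of the difference; each branch term changes only by its own monodromy.
(14)*log(1 - τ/(4/3)): each positive loop around 4/3 adds 2*pi*i to the log, so winding -2 contributes (14)*(-2)*2*pi*i = -(56)*pi*i.
(5/2)*log(1 - τ/(1/4)): each positive loop around 1/4 adds 2*pi*i to the log, so winding +2 contributes (5/2)*(2)*2*pi*i = (10)*pi*i.
Summing the contributions at τ = -19/3 gives -(46)*pi*i.

Continued minus principal equals -(46)*pi*i.


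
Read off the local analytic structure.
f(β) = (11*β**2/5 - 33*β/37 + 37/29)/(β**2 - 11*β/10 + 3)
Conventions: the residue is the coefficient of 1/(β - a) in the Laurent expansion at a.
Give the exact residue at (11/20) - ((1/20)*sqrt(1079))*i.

The residue is (2827/3700) - ((4810987/115776700)*sqrt(1079))*i.

The factor β**2 - 11*β/10 + 3 splits as (β - a)(β - a') with a = (11/20) - ((1/20)*sqrt(1079))*i, a' = (11/20) + ((1/20)*sqrt(1079))*i. At the order-1 pole a set g(β) = (β - a)*f(β) = [11*β**2/5 - 33*β/37 + 37/29] / (β - a').
Simple pole: residue = g(a) at a = (11/20) - ((1/20)*sqrt(1079))*i, which is (2827/3700) - ((4810987/115776700)*sqrt(1079))*i.


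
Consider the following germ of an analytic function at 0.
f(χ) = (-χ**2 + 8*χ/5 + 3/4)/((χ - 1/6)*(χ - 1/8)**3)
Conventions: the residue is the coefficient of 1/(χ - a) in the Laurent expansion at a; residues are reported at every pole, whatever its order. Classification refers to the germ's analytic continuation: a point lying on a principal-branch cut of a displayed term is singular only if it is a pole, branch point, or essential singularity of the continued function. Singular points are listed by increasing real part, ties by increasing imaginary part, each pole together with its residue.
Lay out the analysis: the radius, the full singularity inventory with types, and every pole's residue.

Denominator factor (χ - 1/6): pole of order 1 at 1/6, modulus 1/6.
Denominator factor (χ - 1/8)^3: pole of order 3 at 1/8, modulus 1/8.
The radius of convergence is the smallest modulus among the singular points: 1/8.
At the order-3 pole 1/8 set g(χ) = (χ - (1/8))^3*f(χ) = (-χ**2 + 8*χ/5 + 3/4)/(χ - 1/6).
Order-3 pole: residue = g''(a)/2; g''(1/8) = -136704/5, so the residue is -68352/5.
At the order-1 pole 1/6 set g(χ) = (χ - (1/6))*f(χ) = (-χ**2 + 8*χ/5 + 3/4)/(χ - 1/8)**3.
Simple pole: residue = g(a) at a = 1/6, which is 68352/5.
List the singular points by increasing real part (a conjugate pair: the negative imaginary part first).

Radius of convergence at 0: 1/8.
At 1/8: a pole of order 3; residue -68352/5.
At 1/6: a pole of order 1; residue 68352/5.


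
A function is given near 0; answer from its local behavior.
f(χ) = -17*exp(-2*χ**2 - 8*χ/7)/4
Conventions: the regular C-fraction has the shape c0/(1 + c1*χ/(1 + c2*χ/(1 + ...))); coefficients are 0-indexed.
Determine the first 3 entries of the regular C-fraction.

The regular C-fraction coefficients are [-17/4, 8/7, -65/28].

Taylor coefficients (expand at 0): a_0 = -17/4, a_1 = 34/7, a_2 = 561/98.
c0 = a_0 = -17/4. Peel one level at a time: if S = 1 + c*χ/S' with S'(0) = 1, then c is the χ-coefficient of S and S' = c*χ/(S - 1).
S_1 = c0/f = 1 + (8/7)*χ + (130/49)*χ^2 + ...; c1 = 8/7.
S_2 = c1*χ/(S_1 - 1) = 1 + (-65/28)*χ + ...; c2 = -65/28.


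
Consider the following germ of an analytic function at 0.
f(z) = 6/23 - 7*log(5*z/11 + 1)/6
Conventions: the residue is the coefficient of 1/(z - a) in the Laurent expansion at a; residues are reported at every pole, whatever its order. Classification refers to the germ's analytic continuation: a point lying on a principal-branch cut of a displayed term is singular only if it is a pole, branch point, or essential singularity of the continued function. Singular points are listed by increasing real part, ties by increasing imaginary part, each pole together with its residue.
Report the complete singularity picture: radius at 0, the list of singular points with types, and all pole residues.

Radius of convergence at 0: 11/5.
At -11/5: a logarithmic branch point.

Branch term (-7/6)*log(1 - z/(-11/5)): its argument vanishes at z = -11/5, a logarithmic branch point, modulus 11/5.
The radius of convergence is the smallest modulus among the singular points: 11/5.
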